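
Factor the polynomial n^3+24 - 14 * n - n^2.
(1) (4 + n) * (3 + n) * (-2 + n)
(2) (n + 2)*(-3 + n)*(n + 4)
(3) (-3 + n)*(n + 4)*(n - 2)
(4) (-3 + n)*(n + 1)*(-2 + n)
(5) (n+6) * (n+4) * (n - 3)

We need to factor n^3+24 - 14 * n - n^2.
The factored form is (-3 + n)*(n + 4)*(n - 2).
3) (-3 + n)*(n + 4)*(n - 2)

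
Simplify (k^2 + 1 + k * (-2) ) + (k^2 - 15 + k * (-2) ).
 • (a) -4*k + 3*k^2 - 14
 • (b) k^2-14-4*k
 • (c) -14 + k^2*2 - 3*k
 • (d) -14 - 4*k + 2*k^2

Adding the polynomials and combining like terms:
(k^2 + 1 + k*(-2)) + (k^2 - 15 + k*(-2))
= -14 - 4*k + 2*k^2
d) -14 - 4*k + 2*k^2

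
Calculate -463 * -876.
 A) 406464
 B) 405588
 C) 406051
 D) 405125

-463 * -876 = 405588
B) 405588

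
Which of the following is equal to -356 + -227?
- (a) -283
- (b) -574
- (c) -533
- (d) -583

-356 + -227 = -583
d) -583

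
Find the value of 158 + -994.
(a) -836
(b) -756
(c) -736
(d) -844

158 + -994 = -836
a) -836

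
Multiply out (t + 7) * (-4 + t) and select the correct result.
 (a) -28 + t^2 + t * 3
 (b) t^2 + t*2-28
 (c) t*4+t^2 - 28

Expanding (t + 7) * (-4 + t):
= -28 + t^2 + t * 3
a) -28 + t^2 + t * 3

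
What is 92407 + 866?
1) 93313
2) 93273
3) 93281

92407 + 866 = 93273
2) 93273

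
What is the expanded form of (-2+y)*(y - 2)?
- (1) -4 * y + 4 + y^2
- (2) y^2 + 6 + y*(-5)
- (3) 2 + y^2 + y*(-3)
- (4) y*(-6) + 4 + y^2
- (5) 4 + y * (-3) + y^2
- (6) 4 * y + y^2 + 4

Expanding (-2+y)*(y - 2):
= -4 * y + 4 + y^2
1) -4 * y + 4 + y^2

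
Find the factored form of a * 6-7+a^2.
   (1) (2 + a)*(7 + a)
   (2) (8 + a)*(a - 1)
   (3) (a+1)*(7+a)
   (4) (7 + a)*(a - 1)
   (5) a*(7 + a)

We need to factor a * 6-7+a^2.
The factored form is (7 + a)*(a - 1).
4) (7 + a)*(a - 1)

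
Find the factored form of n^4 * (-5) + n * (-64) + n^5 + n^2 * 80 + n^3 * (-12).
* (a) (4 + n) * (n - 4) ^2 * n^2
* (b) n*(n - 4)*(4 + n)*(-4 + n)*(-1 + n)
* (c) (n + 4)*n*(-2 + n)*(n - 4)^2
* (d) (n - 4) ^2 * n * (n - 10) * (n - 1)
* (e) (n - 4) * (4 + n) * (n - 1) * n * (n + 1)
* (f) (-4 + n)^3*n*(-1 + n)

We need to factor n^4 * (-5) + n * (-64) + n^5 + n^2 * 80 + n^3 * (-12).
The factored form is n*(n - 4)*(4 + n)*(-4 + n)*(-1 + n).
b) n*(n - 4)*(4 + n)*(-4 + n)*(-1 + n)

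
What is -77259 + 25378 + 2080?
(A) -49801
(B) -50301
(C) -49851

First: -77259 + 25378 = -51881
Then: -51881 + 2080 = -49801
A) -49801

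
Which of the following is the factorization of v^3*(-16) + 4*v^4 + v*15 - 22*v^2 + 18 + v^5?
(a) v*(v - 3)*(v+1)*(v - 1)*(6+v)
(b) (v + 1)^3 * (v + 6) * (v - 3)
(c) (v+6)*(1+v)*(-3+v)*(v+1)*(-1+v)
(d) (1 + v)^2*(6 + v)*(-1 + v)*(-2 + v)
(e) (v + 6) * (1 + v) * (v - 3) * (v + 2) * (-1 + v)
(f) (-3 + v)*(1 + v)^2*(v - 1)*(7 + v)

We need to factor v^3*(-16) + 4*v^4 + v*15 - 22*v^2 + 18 + v^5.
The factored form is (v+6)*(1+v)*(-3+v)*(v+1)*(-1+v).
c) (v+6)*(1+v)*(-3+v)*(v+1)*(-1+v)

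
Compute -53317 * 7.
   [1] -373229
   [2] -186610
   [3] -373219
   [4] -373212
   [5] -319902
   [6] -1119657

-53317 * 7 = -373219
3) -373219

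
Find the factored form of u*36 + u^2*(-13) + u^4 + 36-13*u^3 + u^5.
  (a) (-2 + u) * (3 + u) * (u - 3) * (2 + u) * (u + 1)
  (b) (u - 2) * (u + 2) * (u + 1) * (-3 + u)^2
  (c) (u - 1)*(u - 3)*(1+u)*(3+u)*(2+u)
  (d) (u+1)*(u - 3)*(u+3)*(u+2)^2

We need to factor u*36 + u^2*(-13) + u^4 + 36-13*u^3 + u^5.
The factored form is (-2 + u) * (3 + u) * (u - 3) * (2 + u) * (u + 1).
a) (-2 + u) * (3 + u) * (u - 3) * (2 + u) * (u + 1)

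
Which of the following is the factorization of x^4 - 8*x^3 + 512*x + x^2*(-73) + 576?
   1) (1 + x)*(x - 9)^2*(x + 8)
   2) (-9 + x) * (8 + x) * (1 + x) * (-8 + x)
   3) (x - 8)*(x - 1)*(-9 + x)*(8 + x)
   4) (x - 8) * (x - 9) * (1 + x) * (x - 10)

We need to factor x^4 - 8*x^3 + 512*x + x^2*(-73) + 576.
The factored form is (-9 + x) * (8 + x) * (1 + x) * (-8 + x).
2) (-9 + x) * (8 + x) * (1 + x) * (-8 + x)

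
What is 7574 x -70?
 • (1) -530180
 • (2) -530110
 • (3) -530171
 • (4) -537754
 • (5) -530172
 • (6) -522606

7574 * -70 = -530180
1) -530180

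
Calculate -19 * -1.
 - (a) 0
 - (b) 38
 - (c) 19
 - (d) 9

-19 * -1 = 19
c) 19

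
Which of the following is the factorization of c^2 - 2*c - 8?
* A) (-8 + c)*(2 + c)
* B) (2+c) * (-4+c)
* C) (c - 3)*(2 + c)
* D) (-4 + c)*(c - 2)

We need to factor c^2 - 2*c - 8.
The factored form is (2+c) * (-4+c).
B) (2+c) * (-4+c)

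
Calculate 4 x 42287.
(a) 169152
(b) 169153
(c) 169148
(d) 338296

4 * 42287 = 169148
c) 169148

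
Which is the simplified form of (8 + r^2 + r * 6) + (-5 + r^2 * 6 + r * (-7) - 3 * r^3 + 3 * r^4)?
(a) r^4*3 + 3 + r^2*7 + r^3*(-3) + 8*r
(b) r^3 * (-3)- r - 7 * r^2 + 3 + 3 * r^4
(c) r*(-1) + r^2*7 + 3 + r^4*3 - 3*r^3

Adding the polynomials and combining like terms:
(8 + r^2 + r*6) + (-5 + r^2*6 + r*(-7) - 3*r^3 + 3*r^4)
= r*(-1) + r^2*7 + 3 + r^4*3 - 3*r^3
c) r*(-1) + r^2*7 + 3 + r^4*3 - 3*r^3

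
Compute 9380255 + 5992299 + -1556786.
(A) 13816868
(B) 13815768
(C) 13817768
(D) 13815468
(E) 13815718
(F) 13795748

First: 9380255 + 5992299 = 15372554
Then: 15372554 + -1556786 = 13815768
B) 13815768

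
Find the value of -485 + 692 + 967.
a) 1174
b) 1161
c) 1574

First: -485 + 692 = 207
Then: 207 + 967 = 1174
a) 1174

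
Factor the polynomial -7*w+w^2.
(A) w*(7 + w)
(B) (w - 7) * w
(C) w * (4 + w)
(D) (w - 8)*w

We need to factor -7*w+w^2.
The factored form is (w - 7) * w.
B) (w - 7) * w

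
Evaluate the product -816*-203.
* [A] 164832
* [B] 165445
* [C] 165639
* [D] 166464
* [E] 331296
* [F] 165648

-816 * -203 = 165648
F) 165648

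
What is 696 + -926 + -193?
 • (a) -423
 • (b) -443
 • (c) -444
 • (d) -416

First: 696 + -926 = -230
Then: -230 + -193 = -423
a) -423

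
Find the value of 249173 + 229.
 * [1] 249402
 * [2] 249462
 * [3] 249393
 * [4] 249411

249173 + 229 = 249402
1) 249402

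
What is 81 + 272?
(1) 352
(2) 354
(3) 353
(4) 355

81 + 272 = 353
3) 353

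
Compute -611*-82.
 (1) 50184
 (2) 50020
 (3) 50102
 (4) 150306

-611 * -82 = 50102
3) 50102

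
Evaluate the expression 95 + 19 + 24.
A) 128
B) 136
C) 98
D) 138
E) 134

First: 95 + 19 = 114
Then: 114 + 24 = 138
D) 138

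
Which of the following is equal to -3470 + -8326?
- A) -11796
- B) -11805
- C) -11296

-3470 + -8326 = -11796
A) -11796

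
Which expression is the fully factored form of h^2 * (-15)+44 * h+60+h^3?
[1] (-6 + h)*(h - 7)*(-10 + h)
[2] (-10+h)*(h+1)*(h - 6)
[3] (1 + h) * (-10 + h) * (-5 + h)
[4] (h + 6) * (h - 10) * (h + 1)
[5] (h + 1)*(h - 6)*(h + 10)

We need to factor h^2 * (-15)+44 * h+60+h^3.
The factored form is (-10+h)*(h+1)*(h - 6).
2) (-10+h)*(h+1)*(h - 6)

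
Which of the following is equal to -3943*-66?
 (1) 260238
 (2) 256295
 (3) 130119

-3943 * -66 = 260238
1) 260238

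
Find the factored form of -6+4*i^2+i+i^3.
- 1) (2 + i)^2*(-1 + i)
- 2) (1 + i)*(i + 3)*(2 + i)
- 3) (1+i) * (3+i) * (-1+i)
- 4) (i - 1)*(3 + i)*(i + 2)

We need to factor -6+4*i^2+i+i^3.
The factored form is (i - 1)*(3 + i)*(i + 2).
4) (i - 1)*(3 + i)*(i + 2)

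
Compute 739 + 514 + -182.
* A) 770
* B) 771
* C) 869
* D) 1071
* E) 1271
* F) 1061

First: 739 + 514 = 1253
Then: 1253 + -182 = 1071
D) 1071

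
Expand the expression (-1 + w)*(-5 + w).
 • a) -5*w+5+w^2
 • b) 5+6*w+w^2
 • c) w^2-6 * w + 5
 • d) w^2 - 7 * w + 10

Expanding (-1 + w)*(-5 + w):
= w^2-6 * w + 5
c) w^2-6 * w + 5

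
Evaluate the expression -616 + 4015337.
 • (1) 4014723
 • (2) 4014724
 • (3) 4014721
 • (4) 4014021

-616 + 4015337 = 4014721
3) 4014721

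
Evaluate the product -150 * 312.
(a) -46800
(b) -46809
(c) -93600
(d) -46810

-150 * 312 = -46800
a) -46800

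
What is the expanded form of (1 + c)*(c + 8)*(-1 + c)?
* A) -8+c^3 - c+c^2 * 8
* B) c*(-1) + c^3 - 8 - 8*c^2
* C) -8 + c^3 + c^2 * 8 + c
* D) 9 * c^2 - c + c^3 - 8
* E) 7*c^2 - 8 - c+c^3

Expanding (1 + c)*(c + 8)*(-1 + c):
= -8+c^3 - c+c^2 * 8
A) -8+c^3 - c+c^2 * 8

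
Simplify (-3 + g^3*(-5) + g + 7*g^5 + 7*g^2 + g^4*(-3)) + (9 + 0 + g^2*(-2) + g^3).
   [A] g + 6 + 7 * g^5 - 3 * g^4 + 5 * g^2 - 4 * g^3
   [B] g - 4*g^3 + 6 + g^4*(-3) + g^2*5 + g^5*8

Adding the polynomials and combining like terms:
(-3 + g^3*(-5) + g + 7*g^5 + 7*g^2 + g^4*(-3)) + (9 + 0 + g^2*(-2) + g^3)
= g + 6 + 7 * g^5 - 3 * g^4 + 5 * g^2 - 4 * g^3
A) g + 6 + 7 * g^5 - 3 * g^4 + 5 * g^2 - 4 * g^3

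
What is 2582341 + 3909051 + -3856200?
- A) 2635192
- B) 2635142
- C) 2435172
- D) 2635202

First: 2582341 + 3909051 = 6491392
Then: 6491392 + -3856200 = 2635192
A) 2635192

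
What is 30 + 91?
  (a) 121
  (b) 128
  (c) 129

30 + 91 = 121
a) 121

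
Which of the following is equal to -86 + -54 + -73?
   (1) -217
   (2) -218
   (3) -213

First: -86 + -54 = -140
Then: -140 + -73 = -213
3) -213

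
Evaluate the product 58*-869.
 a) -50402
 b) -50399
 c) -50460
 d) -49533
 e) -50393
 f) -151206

58 * -869 = -50402
a) -50402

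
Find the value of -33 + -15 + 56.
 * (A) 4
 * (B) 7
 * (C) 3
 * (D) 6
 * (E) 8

First: -33 + -15 = -48
Then: -48 + 56 = 8
E) 8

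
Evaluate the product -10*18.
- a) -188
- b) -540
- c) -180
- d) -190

-10 * 18 = -180
c) -180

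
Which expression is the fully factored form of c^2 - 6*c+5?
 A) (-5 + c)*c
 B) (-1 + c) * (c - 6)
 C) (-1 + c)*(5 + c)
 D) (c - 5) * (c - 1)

We need to factor c^2 - 6*c+5.
The factored form is (c - 5) * (c - 1).
D) (c - 5) * (c - 1)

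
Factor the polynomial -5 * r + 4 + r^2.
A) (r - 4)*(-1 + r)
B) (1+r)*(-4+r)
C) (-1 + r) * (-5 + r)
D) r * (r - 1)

We need to factor -5 * r + 4 + r^2.
The factored form is (r - 4)*(-1 + r).
A) (r - 4)*(-1 + r)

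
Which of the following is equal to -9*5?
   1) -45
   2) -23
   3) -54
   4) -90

-9 * 5 = -45
1) -45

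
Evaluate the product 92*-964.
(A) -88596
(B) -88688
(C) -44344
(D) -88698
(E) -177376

92 * -964 = -88688
B) -88688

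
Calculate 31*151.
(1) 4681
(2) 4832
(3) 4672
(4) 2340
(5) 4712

31 * 151 = 4681
1) 4681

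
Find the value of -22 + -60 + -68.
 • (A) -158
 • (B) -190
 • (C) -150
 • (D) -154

First: -22 + -60 = -82
Then: -82 + -68 = -150
C) -150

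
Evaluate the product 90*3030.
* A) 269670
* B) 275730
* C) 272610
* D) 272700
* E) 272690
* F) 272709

90 * 3030 = 272700
D) 272700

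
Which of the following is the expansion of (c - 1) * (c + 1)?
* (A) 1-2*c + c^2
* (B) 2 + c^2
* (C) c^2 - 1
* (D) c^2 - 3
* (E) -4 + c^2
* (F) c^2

Expanding (c - 1) * (c + 1):
= c^2 - 1
C) c^2 - 1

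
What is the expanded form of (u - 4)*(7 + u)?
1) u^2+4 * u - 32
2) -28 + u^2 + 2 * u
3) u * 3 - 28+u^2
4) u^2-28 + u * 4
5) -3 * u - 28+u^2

Expanding (u - 4)*(7 + u):
= u * 3 - 28+u^2
3) u * 3 - 28+u^2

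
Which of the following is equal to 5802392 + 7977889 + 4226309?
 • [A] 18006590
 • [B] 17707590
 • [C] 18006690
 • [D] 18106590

First: 5802392 + 7977889 = 13780281
Then: 13780281 + 4226309 = 18006590
A) 18006590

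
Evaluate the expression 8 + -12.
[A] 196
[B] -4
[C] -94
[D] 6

8 + -12 = -4
B) -4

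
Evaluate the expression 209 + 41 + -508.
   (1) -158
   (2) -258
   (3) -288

First: 209 + 41 = 250
Then: 250 + -508 = -258
2) -258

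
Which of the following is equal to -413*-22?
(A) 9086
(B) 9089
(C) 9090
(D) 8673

-413 * -22 = 9086
A) 9086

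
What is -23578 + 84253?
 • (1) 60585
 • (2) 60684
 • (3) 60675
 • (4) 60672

-23578 + 84253 = 60675
3) 60675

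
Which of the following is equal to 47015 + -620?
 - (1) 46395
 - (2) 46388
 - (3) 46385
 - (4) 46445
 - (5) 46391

47015 + -620 = 46395
1) 46395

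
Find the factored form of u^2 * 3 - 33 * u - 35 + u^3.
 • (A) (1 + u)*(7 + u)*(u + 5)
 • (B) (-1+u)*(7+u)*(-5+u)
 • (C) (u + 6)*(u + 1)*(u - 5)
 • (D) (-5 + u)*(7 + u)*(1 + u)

We need to factor u^2 * 3 - 33 * u - 35 + u^3.
The factored form is (-5 + u)*(7 + u)*(1 + u).
D) (-5 + u)*(7 + u)*(1 + u)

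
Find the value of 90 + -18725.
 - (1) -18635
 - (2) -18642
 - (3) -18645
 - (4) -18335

90 + -18725 = -18635
1) -18635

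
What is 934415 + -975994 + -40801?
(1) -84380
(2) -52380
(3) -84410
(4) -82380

First: 934415 + -975994 = -41579
Then: -41579 + -40801 = -82380
4) -82380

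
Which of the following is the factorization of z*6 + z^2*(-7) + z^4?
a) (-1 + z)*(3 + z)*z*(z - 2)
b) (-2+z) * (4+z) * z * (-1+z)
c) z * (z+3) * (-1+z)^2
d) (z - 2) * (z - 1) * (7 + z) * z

We need to factor z*6 + z^2*(-7) + z^4.
The factored form is (-1 + z)*(3 + z)*z*(z - 2).
a) (-1 + z)*(3 + z)*z*(z - 2)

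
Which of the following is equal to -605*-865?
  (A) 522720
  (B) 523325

-605 * -865 = 523325
B) 523325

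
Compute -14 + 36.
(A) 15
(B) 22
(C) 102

-14 + 36 = 22
B) 22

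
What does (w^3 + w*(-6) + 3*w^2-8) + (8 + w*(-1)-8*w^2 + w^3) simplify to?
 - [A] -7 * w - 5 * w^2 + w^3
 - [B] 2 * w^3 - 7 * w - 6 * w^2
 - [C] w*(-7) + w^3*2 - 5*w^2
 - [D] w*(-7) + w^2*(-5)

Adding the polynomials and combining like terms:
(w^3 + w*(-6) + 3*w^2 - 8) + (8 + w*(-1) - 8*w^2 + w^3)
= w*(-7) + w^3*2 - 5*w^2
C) w*(-7) + w^3*2 - 5*w^2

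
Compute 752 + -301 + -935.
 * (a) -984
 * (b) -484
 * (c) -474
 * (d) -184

First: 752 + -301 = 451
Then: 451 + -935 = -484
b) -484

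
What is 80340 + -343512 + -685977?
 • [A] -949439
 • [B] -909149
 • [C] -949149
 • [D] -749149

First: 80340 + -343512 = -263172
Then: -263172 + -685977 = -949149
C) -949149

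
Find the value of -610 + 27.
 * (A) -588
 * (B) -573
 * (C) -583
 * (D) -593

-610 + 27 = -583
C) -583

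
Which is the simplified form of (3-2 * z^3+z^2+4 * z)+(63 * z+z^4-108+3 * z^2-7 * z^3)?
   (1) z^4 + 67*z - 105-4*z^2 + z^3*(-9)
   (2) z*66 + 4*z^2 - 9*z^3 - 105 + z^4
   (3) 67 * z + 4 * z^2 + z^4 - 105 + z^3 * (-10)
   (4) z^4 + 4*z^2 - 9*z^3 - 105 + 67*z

Adding the polynomials and combining like terms:
(3 - 2*z^3 + z^2 + 4*z) + (63*z + z^4 - 108 + 3*z^2 - 7*z^3)
= z^4 + 4*z^2 - 9*z^3 - 105 + 67*z
4) z^4 + 4*z^2 - 9*z^3 - 105 + 67*z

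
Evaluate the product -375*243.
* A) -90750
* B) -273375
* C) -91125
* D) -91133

-375 * 243 = -91125
C) -91125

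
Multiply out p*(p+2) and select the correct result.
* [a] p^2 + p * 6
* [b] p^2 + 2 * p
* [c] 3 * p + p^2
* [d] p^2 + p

Expanding p*(p+2):
= p^2 + 2 * p
b) p^2 + 2 * p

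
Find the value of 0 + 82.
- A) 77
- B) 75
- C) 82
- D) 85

0 + 82 = 82
C) 82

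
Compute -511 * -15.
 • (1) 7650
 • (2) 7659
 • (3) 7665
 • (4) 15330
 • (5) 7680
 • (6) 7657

-511 * -15 = 7665
3) 7665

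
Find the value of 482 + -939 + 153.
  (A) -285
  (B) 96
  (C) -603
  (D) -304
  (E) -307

First: 482 + -939 = -457
Then: -457 + 153 = -304
D) -304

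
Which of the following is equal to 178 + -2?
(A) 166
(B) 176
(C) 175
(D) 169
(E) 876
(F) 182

178 + -2 = 176
B) 176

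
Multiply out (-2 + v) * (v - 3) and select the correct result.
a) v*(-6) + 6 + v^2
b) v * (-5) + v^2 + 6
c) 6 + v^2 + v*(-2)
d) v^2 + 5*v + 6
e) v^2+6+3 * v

Expanding (-2 + v) * (v - 3):
= v * (-5) + v^2 + 6
b) v * (-5) + v^2 + 6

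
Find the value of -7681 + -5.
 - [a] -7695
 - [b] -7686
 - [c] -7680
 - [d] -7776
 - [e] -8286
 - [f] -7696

-7681 + -5 = -7686
b) -7686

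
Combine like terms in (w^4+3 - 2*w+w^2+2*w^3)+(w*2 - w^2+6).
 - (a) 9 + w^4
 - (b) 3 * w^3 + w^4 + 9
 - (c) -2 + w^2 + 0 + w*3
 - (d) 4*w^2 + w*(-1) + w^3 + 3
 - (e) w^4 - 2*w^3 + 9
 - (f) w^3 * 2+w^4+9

Adding the polynomials and combining like terms:
(w^4 + 3 - 2*w + w^2 + 2*w^3) + (w*2 - w^2 + 6)
= w^3 * 2+w^4+9
f) w^3 * 2+w^4+9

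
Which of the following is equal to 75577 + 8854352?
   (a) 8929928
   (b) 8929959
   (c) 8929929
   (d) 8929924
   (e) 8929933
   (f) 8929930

75577 + 8854352 = 8929929
c) 8929929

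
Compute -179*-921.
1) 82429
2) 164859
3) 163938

-179 * -921 = 164859
2) 164859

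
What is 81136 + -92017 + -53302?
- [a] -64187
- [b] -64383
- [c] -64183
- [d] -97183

First: 81136 + -92017 = -10881
Then: -10881 + -53302 = -64183
c) -64183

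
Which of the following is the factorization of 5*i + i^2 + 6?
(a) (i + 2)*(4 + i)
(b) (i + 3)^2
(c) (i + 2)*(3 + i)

We need to factor 5*i + i^2 + 6.
The factored form is (i + 2)*(3 + i).
c) (i + 2)*(3 + i)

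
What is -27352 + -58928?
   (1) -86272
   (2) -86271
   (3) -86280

-27352 + -58928 = -86280
3) -86280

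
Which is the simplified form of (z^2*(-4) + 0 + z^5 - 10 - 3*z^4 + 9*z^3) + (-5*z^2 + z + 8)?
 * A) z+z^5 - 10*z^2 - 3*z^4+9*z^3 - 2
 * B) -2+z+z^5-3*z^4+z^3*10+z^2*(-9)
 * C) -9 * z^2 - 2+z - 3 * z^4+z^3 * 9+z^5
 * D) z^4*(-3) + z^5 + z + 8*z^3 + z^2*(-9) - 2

Adding the polynomials and combining like terms:
(z^2*(-4) + 0 + z^5 - 10 - 3*z^4 + 9*z^3) + (-5*z^2 + z + 8)
= -9 * z^2 - 2+z - 3 * z^4+z^3 * 9+z^5
C) -9 * z^2 - 2+z - 3 * z^4+z^3 * 9+z^5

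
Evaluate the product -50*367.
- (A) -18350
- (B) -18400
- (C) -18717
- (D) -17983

-50 * 367 = -18350
A) -18350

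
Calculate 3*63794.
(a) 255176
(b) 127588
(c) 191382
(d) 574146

3 * 63794 = 191382
c) 191382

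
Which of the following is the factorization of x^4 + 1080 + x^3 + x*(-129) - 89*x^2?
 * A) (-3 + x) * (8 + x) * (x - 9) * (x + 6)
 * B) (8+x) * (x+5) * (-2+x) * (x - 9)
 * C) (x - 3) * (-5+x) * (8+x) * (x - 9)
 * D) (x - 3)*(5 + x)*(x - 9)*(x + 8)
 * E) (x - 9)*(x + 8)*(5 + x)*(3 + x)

We need to factor x^4 + 1080 + x^3 + x*(-129) - 89*x^2.
The factored form is (x - 3)*(5 + x)*(x - 9)*(x + 8).
D) (x - 3)*(5 + x)*(x - 9)*(x + 8)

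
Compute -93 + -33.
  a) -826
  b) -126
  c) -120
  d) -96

-93 + -33 = -126
b) -126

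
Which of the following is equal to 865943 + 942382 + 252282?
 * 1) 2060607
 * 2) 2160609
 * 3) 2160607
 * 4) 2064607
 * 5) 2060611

First: 865943 + 942382 = 1808325
Then: 1808325 + 252282 = 2060607
1) 2060607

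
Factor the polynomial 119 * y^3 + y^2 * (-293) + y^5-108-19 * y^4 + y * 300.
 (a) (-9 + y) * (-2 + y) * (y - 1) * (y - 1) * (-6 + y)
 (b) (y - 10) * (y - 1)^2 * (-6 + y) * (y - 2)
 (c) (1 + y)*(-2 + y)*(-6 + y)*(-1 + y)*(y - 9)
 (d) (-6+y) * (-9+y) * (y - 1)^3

We need to factor 119 * y^3 + y^2 * (-293) + y^5-108-19 * y^4 + y * 300.
The factored form is (-9 + y) * (-2 + y) * (y - 1) * (y - 1) * (-6 + y).
a) (-9 + y) * (-2 + y) * (y - 1) * (y - 1) * (-6 + y)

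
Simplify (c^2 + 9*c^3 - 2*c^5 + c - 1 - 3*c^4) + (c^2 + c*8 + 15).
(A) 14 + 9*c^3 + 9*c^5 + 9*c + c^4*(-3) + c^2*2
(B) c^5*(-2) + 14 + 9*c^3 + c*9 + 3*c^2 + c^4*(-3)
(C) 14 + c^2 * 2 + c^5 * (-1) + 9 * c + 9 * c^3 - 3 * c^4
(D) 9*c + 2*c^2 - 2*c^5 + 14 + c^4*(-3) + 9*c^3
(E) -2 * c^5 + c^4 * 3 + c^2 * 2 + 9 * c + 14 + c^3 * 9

Adding the polynomials and combining like terms:
(c^2 + 9*c^3 - 2*c^5 + c - 1 - 3*c^4) + (c^2 + c*8 + 15)
= 9*c + 2*c^2 - 2*c^5 + 14 + c^4*(-3) + 9*c^3
D) 9*c + 2*c^2 - 2*c^5 + 14 + c^4*(-3) + 9*c^3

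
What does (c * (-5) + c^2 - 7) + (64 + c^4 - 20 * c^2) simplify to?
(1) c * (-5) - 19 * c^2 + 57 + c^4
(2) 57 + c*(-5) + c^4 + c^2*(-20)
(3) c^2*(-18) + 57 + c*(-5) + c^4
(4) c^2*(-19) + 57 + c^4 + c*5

Adding the polynomials and combining like terms:
(c*(-5) + c^2 - 7) + (64 + c^4 - 20*c^2)
= c * (-5) - 19 * c^2 + 57 + c^4
1) c * (-5) - 19 * c^2 + 57 + c^4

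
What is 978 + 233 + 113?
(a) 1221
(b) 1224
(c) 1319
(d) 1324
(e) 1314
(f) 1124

First: 978 + 233 = 1211
Then: 1211 + 113 = 1324
d) 1324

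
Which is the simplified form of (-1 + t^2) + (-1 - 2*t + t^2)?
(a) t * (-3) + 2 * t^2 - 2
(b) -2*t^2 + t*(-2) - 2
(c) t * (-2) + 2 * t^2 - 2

Adding the polynomials and combining like terms:
(-1 + t^2) + (-1 - 2*t + t^2)
= t * (-2) + 2 * t^2 - 2
c) t * (-2) + 2 * t^2 - 2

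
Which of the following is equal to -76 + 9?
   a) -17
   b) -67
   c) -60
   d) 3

-76 + 9 = -67
b) -67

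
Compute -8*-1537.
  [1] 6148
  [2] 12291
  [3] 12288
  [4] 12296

-8 * -1537 = 12296
4) 12296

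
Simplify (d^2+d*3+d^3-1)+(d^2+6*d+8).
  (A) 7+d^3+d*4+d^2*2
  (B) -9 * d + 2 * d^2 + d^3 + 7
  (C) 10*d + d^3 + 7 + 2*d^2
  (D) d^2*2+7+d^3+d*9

Adding the polynomials and combining like terms:
(d^2 + d*3 + d^3 - 1) + (d^2 + 6*d + 8)
= d^2*2+7+d^3+d*9
D) d^2*2+7+d^3+d*9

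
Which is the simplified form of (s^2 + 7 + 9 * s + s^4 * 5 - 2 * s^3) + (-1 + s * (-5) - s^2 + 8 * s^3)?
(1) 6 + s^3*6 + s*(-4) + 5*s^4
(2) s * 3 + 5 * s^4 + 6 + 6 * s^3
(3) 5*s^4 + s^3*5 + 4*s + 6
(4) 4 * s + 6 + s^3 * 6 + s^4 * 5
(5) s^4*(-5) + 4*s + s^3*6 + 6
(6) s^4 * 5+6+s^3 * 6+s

Adding the polynomials and combining like terms:
(s^2 + 7 + 9*s + s^4*5 - 2*s^3) + (-1 + s*(-5) - s^2 + 8*s^3)
= 4 * s + 6 + s^3 * 6 + s^4 * 5
4) 4 * s + 6 + s^3 * 6 + s^4 * 5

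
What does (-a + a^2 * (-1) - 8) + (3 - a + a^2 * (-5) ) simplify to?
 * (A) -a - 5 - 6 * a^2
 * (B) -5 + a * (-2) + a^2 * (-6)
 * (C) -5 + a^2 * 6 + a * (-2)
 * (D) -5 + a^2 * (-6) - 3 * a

Adding the polynomials and combining like terms:
(-a + a^2*(-1) - 8) + (3 - a + a^2*(-5))
= -5 + a * (-2) + a^2 * (-6)
B) -5 + a * (-2) + a^2 * (-6)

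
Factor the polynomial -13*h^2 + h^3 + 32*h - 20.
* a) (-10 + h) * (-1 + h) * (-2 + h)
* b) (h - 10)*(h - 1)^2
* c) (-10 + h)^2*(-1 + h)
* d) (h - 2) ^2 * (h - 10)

We need to factor -13*h^2 + h^3 + 32*h - 20.
The factored form is (-10 + h) * (-1 + h) * (-2 + h).
a) (-10 + h) * (-1 + h) * (-2 + h)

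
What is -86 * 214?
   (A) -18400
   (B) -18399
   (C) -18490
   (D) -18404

-86 * 214 = -18404
D) -18404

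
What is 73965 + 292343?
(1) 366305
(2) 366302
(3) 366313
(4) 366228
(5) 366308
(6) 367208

73965 + 292343 = 366308
5) 366308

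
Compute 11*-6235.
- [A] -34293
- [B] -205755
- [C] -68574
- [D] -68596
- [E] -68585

11 * -6235 = -68585
E) -68585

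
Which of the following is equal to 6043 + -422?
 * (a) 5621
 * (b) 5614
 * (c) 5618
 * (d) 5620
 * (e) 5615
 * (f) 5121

6043 + -422 = 5621
a) 5621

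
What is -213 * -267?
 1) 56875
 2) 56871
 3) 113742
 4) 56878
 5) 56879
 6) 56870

-213 * -267 = 56871
2) 56871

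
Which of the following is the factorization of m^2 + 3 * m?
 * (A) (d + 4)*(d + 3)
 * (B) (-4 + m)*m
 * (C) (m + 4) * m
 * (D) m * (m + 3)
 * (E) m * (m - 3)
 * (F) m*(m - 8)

We need to factor m^2 + 3 * m.
The factored form is m * (m + 3).
D) m * (m + 3)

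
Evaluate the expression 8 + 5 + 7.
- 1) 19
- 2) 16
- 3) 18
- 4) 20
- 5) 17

First: 8 + 5 = 13
Then: 13 + 7 = 20
4) 20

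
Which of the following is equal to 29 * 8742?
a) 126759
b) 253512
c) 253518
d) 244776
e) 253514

29 * 8742 = 253518
c) 253518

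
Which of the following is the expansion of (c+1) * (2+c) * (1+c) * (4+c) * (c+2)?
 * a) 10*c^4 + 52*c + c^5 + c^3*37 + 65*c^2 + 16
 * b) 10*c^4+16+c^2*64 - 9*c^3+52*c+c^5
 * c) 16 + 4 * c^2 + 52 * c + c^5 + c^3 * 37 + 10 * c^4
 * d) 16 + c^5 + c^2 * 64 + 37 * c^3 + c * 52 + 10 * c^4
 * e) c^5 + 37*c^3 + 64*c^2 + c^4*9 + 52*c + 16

Expanding (c+1) * (2+c) * (1+c) * (4+c) * (c+2):
= 16 + c^5 + c^2 * 64 + 37 * c^3 + c * 52 + 10 * c^4
d) 16 + c^5 + c^2 * 64 + 37 * c^3 + c * 52 + 10 * c^4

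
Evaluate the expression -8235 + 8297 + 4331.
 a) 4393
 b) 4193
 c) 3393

First: -8235 + 8297 = 62
Then: 62 + 4331 = 4393
a) 4393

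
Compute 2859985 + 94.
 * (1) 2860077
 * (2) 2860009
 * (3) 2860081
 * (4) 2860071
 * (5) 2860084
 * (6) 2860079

2859985 + 94 = 2860079
6) 2860079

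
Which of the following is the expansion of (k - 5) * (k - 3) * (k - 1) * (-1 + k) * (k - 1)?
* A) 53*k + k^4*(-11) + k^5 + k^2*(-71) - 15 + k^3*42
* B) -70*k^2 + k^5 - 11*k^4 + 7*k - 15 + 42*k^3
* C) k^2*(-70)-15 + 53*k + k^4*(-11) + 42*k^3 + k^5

Expanding (k - 5) * (k - 3) * (k - 1) * (-1 + k) * (k - 1):
= k^2*(-70)-15 + 53*k + k^4*(-11) + 42*k^3 + k^5
C) k^2*(-70)-15 + 53*k + k^4*(-11) + 42*k^3 + k^5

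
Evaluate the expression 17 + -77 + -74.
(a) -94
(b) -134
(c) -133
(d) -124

First: 17 + -77 = -60
Then: -60 + -74 = -134
b) -134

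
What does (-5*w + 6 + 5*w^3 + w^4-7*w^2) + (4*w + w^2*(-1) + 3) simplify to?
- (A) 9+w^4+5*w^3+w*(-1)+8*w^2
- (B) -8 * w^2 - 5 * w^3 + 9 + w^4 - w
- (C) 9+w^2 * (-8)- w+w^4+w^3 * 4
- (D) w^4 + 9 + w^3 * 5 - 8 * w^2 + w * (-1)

Adding the polynomials and combining like terms:
(-5*w + 6 + 5*w^3 + w^4 - 7*w^2) + (4*w + w^2*(-1) + 3)
= w^4 + 9 + w^3 * 5 - 8 * w^2 + w * (-1)
D) w^4 + 9 + w^3 * 5 - 8 * w^2 + w * (-1)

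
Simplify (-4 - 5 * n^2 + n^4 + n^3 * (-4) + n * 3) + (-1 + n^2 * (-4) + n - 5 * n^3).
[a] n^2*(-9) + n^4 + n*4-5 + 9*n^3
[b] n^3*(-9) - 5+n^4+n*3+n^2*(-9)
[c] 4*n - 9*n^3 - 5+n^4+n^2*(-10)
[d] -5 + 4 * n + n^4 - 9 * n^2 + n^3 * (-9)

Adding the polynomials and combining like terms:
(-4 - 5*n^2 + n^4 + n^3*(-4) + n*3) + (-1 + n^2*(-4) + n - 5*n^3)
= -5 + 4 * n + n^4 - 9 * n^2 + n^3 * (-9)
d) -5 + 4 * n + n^4 - 9 * n^2 + n^3 * (-9)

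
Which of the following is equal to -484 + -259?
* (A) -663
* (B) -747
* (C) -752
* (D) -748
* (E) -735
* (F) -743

-484 + -259 = -743
F) -743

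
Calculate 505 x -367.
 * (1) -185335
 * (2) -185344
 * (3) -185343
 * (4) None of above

505 * -367 = -185335
1) -185335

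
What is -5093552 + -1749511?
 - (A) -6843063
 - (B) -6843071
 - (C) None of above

-5093552 + -1749511 = -6843063
A) -6843063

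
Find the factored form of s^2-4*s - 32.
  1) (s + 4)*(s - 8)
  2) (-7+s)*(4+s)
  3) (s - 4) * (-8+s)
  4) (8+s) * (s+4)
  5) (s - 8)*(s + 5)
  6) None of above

We need to factor s^2-4*s - 32.
The factored form is (s + 4)*(s - 8).
1) (s + 4)*(s - 8)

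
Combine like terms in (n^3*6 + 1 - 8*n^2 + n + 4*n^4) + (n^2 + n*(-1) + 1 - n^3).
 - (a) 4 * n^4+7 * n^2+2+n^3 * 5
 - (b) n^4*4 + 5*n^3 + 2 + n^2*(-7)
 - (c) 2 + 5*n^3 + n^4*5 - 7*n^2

Adding the polynomials and combining like terms:
(n^3*6 + 1 - 8*n^2 + n + 4*n^4) + (n^2 + n*(-1) + 1 - n^3)
= n^4*4 + 5*n^3 + 2 + n^2*(-7)
b) n^4*4 + 5*n^3 + 2 + n^2*(-7)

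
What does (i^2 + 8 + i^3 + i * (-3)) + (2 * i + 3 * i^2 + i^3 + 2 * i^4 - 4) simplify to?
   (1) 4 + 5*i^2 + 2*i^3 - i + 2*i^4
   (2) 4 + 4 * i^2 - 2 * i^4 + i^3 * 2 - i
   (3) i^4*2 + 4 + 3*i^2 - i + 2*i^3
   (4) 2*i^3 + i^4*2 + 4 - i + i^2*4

Adding the polynomials and combining like terms:
(i^2 + 8 + i^3 + i*(-3)) + (2*i + 3*i^2 + i^3 + 2*i^4 - 4)
= 2*i^3 + i^4*2 + 4 - i + i^2*4
4) 2*i^3 + i^4*2 + 4 - i + i^2*4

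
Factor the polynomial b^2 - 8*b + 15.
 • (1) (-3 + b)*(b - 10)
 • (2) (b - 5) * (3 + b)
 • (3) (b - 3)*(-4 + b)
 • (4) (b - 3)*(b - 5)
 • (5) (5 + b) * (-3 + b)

We need to factor b^2 - 8*b + 15.
The factored form is (b - 3)*(b - 5).
4) (b - 3)*(b - 5)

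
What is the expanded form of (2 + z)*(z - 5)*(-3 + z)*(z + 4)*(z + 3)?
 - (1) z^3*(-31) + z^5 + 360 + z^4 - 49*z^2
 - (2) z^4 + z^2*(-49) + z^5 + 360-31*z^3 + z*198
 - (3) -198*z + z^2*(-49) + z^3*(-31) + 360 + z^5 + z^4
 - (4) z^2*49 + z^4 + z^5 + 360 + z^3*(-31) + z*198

Expanding (2 + z)*(z - 5)*(-3 + z)*(z + 4)*(z + 3):
= z^4 + z^2*(-49) + z^5 + 360-31*z^3 + z*198
2) z^4 + z^2*(-49) + z^5 + 360-31*z^3 + z*198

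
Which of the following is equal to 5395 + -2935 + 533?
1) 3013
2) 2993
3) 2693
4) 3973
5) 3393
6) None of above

First: 5395 + -2935 = 2460
Then: 2460 + 533 = 2993
2) 2993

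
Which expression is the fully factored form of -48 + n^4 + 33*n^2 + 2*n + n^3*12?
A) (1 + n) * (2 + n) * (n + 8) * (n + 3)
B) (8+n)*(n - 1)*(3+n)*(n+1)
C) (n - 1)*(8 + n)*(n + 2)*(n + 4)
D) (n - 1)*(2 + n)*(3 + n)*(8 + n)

We need to factor -48 + n^4 + 33*n^2 + 2*n + n^3*12.
The factored form is (n - 1)*(2 + n)*(3 + n)*(8 + n).
D) (n - 1)*(2 + n)*(3 + n)*(8 + n)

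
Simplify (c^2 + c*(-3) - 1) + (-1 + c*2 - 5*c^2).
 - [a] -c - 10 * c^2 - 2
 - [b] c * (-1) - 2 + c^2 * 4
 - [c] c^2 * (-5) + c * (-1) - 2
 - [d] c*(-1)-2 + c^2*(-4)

Adding the polynomials and combining like terms:
(c^2 + c*(-3) - 1) + (-1 + c*2 - 5*c^2)
= c*(-1)-2 + c^2*(-4)
d) c*(-1)-2 + c^2*(-4)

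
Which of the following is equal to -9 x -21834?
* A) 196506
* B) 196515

-9 * -21834 = 196506
A) 196506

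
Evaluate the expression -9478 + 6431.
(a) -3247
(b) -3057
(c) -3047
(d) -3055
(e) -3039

-9478 + 6431 = -3047
c) -3047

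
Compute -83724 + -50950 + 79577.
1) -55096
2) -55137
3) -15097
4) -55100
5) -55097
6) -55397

First: -83724 + -50950 = -134674
Then: -134674 + 79577 = -55097
5) -55097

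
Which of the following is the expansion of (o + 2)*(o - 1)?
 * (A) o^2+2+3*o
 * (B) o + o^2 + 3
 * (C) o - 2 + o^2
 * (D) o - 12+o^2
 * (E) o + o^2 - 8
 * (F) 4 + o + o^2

Expanding (o + 2)*(o - 1):
= o - 2 + o^2
C) o - 2 + o^2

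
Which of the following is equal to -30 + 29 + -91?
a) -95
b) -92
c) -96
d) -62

First: -30 + 29 = -1
Then: -1 + -91 = -92
b) -92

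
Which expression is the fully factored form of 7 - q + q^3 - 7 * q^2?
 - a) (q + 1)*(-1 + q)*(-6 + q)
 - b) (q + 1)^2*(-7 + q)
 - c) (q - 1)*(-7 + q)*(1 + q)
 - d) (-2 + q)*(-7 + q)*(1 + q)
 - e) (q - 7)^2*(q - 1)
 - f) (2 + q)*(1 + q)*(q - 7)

We need to factor 7 - q + q^3 - 7 * q^2.
The factored form is (q - 1)*(-7 + q)*(1 + q).
c) (q - 1)*(-7 + q)*(1 + q)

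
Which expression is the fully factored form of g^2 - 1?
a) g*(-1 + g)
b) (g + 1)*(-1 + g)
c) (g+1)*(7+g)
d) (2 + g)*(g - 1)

We need to factor g^2 - 1.
The factored form is (g + 1)*(-1 + g).
b) (g + 1)*(-1 + g)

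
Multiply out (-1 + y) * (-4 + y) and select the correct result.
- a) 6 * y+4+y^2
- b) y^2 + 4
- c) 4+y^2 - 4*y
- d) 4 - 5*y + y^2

Expanding (-1 + y) * (-4 + y):
= 4 - 5*y + y^2
d) 4 - 5*y + y^2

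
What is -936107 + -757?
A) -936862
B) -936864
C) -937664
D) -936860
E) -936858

-936107 + -757 = -936864
B) -936864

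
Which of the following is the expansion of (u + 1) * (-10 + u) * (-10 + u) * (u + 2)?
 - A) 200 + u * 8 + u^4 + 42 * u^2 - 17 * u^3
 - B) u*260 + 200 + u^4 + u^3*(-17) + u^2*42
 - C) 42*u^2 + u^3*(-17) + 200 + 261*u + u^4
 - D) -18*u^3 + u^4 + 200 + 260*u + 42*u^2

Expanding (u + 1) * (-10 + u) * (-10 + u) * (u + 2):
= u*260 + 200 + u^4 + u^3*(-17) + u^2*42
B) u*260 + 200 + u^4 + u^3*(-17) + u^2*42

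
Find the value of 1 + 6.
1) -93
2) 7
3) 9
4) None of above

1 + 6 = 7
2) 7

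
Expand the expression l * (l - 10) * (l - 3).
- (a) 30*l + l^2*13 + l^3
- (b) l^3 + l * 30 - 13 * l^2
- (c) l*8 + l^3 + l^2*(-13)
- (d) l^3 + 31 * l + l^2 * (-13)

Expanding l * (l - 10) * (l - 3):
= l^3 + l * 30 - 13 * l^2
b) l^3 + l * 30 - 13 * l^2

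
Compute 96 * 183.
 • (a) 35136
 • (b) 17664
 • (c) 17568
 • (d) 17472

96 * 183 = 17568
c) 17568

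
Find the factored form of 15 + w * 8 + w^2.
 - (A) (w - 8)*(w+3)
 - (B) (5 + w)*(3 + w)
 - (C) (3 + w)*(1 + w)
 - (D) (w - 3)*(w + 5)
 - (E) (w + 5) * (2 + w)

We need to factor 15 + w * 8 + w^2.
The factored form is (5 + w)*(3 + w).
B) (5 + w)*(3 + w)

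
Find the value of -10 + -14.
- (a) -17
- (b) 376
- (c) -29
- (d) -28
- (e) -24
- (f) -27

-10 + -14 = -24
e) -24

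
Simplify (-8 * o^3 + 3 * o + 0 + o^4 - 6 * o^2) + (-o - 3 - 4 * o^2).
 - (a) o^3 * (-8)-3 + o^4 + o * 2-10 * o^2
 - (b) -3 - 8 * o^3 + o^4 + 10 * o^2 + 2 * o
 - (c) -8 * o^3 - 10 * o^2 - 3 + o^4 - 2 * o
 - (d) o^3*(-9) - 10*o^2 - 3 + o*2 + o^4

Adding the polynomials and combining like terms:
(-8*o^3 + 3*o + 0 + o^4 - 6*o^2) + (-o - 3 - 4*o^2)
= o^3 * (-8)-3 + o^4 + o * 2-10 * o^2
a) o^3 * (-8)-3 + o^4 + o * 2-10 * o^2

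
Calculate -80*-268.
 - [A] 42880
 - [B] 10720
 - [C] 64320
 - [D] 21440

-80 * -268 = 21440
D) 21440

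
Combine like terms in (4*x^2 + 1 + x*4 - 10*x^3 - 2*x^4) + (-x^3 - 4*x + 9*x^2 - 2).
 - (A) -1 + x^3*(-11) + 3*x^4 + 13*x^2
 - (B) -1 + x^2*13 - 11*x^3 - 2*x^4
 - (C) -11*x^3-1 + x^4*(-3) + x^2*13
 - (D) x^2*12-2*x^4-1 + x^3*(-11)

Adding the polynomials and combining like terms:
(4*x^2 + 1 + x*4 - 10*x^3 - 2*x^4) + (-x^3 - 4*x + 9*x^2 - 2)
= -1 + x^2*13 - 11*x^3 - 2*x^4
B) -1 + x^2*13 - 11*x^3 - 2*x^4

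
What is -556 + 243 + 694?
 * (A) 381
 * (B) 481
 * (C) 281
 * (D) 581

First: -556 + 243 = -313
Then: -313 + 694 = 381
A) 381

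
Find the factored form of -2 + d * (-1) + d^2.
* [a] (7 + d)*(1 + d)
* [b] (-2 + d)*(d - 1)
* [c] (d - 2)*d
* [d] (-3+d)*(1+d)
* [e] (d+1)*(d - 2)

We need to factor -2 + d * (-1) + d^2.
The factored form is (d+1)*(d - 2).
e) (d+1)*(d - 2)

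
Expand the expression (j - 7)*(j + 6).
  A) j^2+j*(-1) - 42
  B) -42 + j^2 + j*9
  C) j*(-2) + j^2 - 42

Expanding (j - 7)*(j + 6):
= j^2+j*(-1) - 42
A) j^2+j*(-1) - 42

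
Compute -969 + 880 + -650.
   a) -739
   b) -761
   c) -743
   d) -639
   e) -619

First: -969 + 880 = -89
Then: -89 + -650 = -739
a) -739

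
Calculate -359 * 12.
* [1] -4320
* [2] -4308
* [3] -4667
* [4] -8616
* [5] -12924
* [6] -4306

-359 * 12 = -4308
2) -4308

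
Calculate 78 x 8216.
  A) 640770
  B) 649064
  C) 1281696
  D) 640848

78 * 8216 = 640848
D) 640848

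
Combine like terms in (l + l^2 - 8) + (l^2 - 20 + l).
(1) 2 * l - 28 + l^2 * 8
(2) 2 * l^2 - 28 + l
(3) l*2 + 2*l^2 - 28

Adding the polynomials and combining like terms:
(l + l^2 - 8) + (l^2 - 20 + l)
= l*2 + 2*l^2 - 28
3) l*2 + 2*l^2 - 28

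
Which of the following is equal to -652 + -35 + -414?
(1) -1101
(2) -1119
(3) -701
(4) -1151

First: -652 + -35 = -687
Then: -687 + -414 = -1101
1) -1101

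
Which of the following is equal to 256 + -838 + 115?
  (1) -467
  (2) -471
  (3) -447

First: 256 + -838 = -582
Then: -582 + 115 = -467
1) -467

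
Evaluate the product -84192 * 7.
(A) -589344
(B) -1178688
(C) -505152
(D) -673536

-84192 * 7 = -589344
A) -589344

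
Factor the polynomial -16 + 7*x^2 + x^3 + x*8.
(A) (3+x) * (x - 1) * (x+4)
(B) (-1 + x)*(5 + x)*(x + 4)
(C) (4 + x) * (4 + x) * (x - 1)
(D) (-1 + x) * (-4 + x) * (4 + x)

We need to factor -16 + 7*x^2 + x^3 + x*8.
The factored form is (4 + x) * (4 + x) * (x - 1).
C) (4 + x) * (4 + x) * (x - 1)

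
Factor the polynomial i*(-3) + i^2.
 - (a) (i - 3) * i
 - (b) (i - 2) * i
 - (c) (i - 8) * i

We need to factor i*(-3) + i^2.
The factored form is (i - 3) * i.
a) (i - 3) * i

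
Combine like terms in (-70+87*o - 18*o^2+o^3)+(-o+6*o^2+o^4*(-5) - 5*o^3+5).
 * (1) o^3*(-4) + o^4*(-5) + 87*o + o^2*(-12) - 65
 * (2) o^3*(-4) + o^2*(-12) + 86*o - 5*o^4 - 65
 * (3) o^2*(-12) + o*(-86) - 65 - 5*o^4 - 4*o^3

Adding the polynomials and combining like terms:
(-70 + 87*o - 18*o^2 + o^3) + (-o + 6*o^2 + o^4*(-5) - 5*o^3 + 5)
= o^3*(-4) + o^2*(-12) + 86*o - 5*o^4 - 65
2) o^3*(-4) + o^2*(-12) + 86*o - 5*o^4 - 65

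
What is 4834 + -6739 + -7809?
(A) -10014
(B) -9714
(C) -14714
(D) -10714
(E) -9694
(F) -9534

First: 4834 + -6739 = -1905
Then: -1905 + -7809 = -9714
B) -9714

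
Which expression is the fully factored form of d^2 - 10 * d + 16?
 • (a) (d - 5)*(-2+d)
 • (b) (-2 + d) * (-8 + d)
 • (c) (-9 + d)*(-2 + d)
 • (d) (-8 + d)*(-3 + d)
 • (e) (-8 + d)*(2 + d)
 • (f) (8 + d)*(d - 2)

We need to factor d^2 - 10 * d + 16.
The factored form is (-2 + d) * (-8 + d).
b) (-2 + d) * (-8 + d)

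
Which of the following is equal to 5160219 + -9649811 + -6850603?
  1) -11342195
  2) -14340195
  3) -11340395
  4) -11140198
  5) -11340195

First: 5160219 + -9649811 = -4489592
Then: -4489592 + -6850603 = -11340195
5) -11340195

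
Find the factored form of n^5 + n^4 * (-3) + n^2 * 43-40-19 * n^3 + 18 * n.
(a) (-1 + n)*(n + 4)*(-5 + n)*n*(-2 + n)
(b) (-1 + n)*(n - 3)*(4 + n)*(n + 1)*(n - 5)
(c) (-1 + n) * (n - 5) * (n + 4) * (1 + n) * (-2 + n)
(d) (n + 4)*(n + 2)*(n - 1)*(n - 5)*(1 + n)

We need to factor n^5 + n^4 * (-3) + n^2 * 43-40-19 * n^3 + 18 * n.
The factored form is (-1 + n) * (n - 5) * (n + 4) * (1 + n) * (-2 + n).
c) (-1 + n) * (n - 5) * (n + 4) * (1 + n) * (-2 + n)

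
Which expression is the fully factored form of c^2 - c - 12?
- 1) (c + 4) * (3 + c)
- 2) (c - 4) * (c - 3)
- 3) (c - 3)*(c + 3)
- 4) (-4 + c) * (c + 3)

We need to factor c^2 - c - 12.
The factored form is (-4 + c) * (c + 3).
4) (-4 + c) * (c + 3)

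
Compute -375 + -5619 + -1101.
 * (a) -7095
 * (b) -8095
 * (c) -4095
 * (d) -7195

First: -375 + -5619 = -5994
Then: -5994 + -1101 = -7095
a) -7095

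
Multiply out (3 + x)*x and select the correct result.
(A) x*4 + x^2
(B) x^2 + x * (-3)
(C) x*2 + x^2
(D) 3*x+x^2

Expanding (3 + x)*x:
= 3*x+x^2
D) 3*x+x^2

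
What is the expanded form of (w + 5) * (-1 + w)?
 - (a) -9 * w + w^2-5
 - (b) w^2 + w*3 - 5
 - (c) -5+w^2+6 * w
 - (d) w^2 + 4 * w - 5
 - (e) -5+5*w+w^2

Expanding (w + 5) * (-1 + w):
= w^2 + 4 * w - 5
d) w^2 + 4 * w - 5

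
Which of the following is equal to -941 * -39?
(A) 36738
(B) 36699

-941 * -39 = 36699
B) 36699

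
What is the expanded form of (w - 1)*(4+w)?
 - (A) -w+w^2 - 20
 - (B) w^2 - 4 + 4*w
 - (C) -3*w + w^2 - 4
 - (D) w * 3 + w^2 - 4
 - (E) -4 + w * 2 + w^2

Expanding (w - 1)*(4+w):
= w * 3 + w^2 - 4
D) w * 3 + w^2 - 4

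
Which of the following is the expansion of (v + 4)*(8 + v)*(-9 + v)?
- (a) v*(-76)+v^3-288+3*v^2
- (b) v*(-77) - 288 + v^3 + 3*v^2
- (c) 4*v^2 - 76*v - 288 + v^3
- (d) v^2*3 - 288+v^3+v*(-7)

Expanding (v + 4)*(8 + v)*(-9 + v):
= v*(-76)+v^3-288+3*v^2
a) v*(-76)+v^3-288+3*v^2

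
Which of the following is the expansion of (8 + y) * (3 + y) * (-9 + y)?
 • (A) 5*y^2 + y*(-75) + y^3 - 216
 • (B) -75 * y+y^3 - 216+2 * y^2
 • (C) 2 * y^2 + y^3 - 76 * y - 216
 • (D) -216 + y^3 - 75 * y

Expanding (8 + y) * (3 + y) * (-9 + y):
= -75 * y+y^3 - 216+2 * y^2
B) -75 * y+y^3 - 216+2 * y^2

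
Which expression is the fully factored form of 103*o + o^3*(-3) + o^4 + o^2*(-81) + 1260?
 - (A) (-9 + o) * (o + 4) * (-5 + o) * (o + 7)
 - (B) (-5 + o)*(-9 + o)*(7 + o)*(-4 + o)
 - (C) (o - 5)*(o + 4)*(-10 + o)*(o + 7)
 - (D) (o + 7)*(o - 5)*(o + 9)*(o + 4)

We need to factor 103*o + o^3*(-3) + o^4 + o^2*(-81) + 1260.
The factored form is (-9 + o) * (o + 4) * (-5 + o) * (o + 7).
A) (-9 + o) * (o + 4) * (-5 + o) * (o + 7)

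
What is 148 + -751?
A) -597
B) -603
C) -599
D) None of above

148 + -751 = -603
B) -603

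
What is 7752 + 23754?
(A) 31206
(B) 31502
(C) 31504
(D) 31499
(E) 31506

7752 + 23754 = 31506
E) 31506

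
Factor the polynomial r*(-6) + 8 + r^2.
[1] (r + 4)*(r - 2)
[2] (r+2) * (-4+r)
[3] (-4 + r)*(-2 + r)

We need to factor r*(-6) + 8 + r^2.
The factored form is (-4 + r)*(-2 + r).
3) (-4 + r)*(-2 + r)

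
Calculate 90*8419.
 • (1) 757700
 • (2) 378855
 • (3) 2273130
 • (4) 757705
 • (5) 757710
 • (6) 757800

90 * 8419 = 757710
5) 757710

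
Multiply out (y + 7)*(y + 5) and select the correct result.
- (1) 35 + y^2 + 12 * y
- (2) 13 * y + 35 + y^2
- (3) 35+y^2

Expanding (y + 7)*(y + 5):
= 35 + y^2 + 12 * y
1) 35 + y^2 + 12 * y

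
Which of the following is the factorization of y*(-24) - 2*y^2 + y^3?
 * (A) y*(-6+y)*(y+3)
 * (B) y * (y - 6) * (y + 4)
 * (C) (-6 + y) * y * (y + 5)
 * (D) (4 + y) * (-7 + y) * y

We need to factor y*(-24) - 2*y^2 + y^3.
The factored form is y * (y - 6) * (y + 4).
B) y * (y - 6) * (y + 4)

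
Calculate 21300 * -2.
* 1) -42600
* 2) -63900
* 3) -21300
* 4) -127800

21300 * -2 = -42600
1) -42600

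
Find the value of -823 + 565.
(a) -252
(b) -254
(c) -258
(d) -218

-823 + 565 = -258
c) -258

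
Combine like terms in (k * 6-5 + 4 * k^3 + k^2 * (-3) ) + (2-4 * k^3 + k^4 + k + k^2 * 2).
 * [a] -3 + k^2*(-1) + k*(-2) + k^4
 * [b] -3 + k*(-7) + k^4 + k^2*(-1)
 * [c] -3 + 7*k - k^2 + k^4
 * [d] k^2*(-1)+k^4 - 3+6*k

Adding the polynomials and combining like terms:
(k*6 - 5 + 4*k^3 + k^2*(-3)) + (2 - 4*k^3 + k^4 + k + k^2*2)
= -3 + 7*k - k^2 + k^4
c) -3 + 7*k - k^2 + k^4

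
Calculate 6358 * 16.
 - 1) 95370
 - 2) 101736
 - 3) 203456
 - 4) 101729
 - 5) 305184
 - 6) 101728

6358 * 16 = 101728
6) 101728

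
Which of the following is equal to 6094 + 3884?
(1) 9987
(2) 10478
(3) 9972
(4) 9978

6094 + 3884 = 9978
4) 9978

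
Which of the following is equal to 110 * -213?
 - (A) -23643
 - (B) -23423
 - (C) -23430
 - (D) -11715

110 * -213 = -23430
C) -23430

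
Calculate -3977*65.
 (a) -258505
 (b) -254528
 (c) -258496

-3977 * 65 = -258505
a) -258505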